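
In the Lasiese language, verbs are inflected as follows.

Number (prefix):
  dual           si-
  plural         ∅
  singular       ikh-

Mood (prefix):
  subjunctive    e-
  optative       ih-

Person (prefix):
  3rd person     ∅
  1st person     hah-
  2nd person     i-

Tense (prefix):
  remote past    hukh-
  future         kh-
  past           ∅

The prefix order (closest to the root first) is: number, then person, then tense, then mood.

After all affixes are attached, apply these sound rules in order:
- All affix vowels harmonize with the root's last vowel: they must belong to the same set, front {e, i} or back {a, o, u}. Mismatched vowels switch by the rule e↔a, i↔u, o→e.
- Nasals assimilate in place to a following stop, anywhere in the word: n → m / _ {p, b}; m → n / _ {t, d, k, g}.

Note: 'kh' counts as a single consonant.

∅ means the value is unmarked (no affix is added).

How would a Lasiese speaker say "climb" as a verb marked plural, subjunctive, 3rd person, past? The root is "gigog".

number = plural: zero marking, form stays gigog.
person = 3rd person: zero marking, form stays gigog.
tense = past: zero marking, form stays gigog.
Attach mood subjunctive e- → egigog.
Apply vowel harmony: egigog → agigog.
Nasal assimilation: no change.

agigog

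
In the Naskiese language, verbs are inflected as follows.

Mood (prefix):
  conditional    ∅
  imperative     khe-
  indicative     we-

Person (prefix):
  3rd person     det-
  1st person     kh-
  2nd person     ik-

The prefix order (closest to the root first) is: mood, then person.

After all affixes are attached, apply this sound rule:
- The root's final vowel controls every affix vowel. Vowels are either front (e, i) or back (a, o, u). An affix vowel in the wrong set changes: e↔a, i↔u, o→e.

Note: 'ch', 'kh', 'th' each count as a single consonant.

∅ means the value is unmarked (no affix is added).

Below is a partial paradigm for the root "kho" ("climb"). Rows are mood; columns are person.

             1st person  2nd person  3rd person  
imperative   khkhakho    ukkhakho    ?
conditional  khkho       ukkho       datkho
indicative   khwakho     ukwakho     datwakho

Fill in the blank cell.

datkhakho

Attach mood imperative khe- → khekho.
Attach person 3rd person det- → detkhekho.
Apply vowel harmony: detkhekho → datkhakho.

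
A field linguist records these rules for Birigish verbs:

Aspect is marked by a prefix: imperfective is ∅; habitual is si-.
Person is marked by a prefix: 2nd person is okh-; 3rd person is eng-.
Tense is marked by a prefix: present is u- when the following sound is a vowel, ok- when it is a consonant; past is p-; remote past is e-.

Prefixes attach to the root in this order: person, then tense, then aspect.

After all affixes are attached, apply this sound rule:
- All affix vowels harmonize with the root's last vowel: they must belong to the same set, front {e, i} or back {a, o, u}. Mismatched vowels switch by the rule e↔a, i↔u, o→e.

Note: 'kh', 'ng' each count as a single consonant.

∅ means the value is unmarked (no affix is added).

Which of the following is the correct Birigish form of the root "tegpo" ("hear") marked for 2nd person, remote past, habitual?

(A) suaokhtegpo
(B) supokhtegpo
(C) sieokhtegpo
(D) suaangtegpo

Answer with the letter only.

Attach person 2nd person okh- → okhtegpo.
Attach tense remote past e- → eokhtegpo.
Attach aspect habitual si- → sieokhtegpo.
Apply vowel harmony: sieokhtegpo → suaokhtegpo.
So the correct form is suaokhtegpo, option (A).
(D) suaangtegpo is wrong: it uses 3rd person instead of 2nd person for person.
(B) supokhtegpo is wrong: it uses past instead of remote past for tense.
(C) sieokhtegpo is wrong: it fails to apply the sound rule(s).

A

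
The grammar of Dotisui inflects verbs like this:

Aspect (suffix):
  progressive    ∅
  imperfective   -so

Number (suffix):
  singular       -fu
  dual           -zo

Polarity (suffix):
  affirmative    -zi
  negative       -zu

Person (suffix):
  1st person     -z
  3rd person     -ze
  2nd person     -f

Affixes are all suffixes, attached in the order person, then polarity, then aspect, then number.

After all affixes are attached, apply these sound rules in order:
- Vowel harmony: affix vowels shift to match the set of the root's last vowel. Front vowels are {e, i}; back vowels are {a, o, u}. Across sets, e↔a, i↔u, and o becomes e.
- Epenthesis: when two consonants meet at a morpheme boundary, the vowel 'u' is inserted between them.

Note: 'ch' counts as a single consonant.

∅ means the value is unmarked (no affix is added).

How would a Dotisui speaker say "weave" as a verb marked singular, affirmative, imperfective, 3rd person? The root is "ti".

tizezisefi

Attach person 3rd person -ze → tize.
Attach polarity affirmative -zi → tizezi.
Attach aspect imperfective -so → tizeziso.
Attach number singular -fu → tizezisofu.
Apply vowel harmony: tizezisofu → tizezisefi.
Epenthesis: no change.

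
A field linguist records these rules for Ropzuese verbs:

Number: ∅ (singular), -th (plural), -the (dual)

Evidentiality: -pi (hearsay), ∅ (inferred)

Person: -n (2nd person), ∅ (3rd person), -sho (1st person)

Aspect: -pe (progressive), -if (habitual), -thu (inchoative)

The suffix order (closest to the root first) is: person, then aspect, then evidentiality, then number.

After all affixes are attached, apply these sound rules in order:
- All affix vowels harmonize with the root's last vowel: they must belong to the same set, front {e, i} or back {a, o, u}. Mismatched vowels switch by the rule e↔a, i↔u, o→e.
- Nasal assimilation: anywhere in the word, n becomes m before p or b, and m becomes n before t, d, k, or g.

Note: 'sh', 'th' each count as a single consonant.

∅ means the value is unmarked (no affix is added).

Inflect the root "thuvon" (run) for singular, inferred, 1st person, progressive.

thuvonshopa

Attach person 1st person -sho → thuvonsho.
Attach aspect progressive -pe → thuvonshope.
evidentiality = inferred: zero marking, form stays thuvonshope.
number = singular: zero marking, form stays thuvonshope.
Apply vowel harmony: thuvonshope → thuvonshopa.
Nasal assimilation: no change.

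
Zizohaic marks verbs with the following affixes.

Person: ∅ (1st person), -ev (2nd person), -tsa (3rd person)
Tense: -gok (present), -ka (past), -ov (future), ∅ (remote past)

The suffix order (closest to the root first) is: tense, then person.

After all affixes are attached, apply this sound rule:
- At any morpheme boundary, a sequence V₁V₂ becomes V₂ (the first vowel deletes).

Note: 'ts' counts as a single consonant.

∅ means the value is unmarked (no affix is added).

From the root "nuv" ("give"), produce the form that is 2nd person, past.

nuvkev

Attach tense past -ka → nuvka.
Attach person 2nd person -ev → nuvkaev.
Apply vowel deletion: nuvkaev → nuvkev.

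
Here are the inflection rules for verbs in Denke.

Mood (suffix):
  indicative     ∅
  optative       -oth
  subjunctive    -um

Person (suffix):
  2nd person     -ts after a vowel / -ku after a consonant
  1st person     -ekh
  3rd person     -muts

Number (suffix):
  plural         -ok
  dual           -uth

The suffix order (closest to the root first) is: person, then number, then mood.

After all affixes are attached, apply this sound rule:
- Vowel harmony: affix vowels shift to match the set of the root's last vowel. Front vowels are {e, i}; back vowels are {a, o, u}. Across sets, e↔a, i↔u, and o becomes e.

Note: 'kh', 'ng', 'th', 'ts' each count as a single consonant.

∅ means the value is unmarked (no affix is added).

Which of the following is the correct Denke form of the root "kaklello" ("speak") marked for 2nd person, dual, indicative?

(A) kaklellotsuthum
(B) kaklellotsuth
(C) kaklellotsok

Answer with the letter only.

B

Attach person 2nd person -ts (after vowel 'o') → kaklellots.
Attach number dual -uth → kaklellotsuth.
mood = indicative: zero marking, form stays kaklellotsuth.
Vowel harmony: no change.
So the correct form is kaklellotsuth, option (B).
(C) kaklellotsok is wrong: it uses plural instead of dual for number.
(A) kaklellotsuthum is wrong: it uses subjunctive instead of indicative for mood.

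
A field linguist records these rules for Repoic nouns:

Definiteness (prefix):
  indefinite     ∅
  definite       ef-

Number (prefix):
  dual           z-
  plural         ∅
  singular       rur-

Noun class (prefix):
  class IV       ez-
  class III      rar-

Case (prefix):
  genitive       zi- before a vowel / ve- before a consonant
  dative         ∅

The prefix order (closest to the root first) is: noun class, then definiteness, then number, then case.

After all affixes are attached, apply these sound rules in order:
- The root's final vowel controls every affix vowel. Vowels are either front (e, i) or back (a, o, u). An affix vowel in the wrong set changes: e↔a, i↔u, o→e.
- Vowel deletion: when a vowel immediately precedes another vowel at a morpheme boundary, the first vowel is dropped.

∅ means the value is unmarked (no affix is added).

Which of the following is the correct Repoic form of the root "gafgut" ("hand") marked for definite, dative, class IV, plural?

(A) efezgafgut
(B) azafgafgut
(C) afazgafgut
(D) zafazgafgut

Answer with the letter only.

C

Attach noun class class IV ez- → ezgafgut.
Attach definiteness definite ef- → efezgafgut.
number = plural: zero marking, form stays efezgafgut.
case = dative: zero marking, form stays efezgafgut.
Apply vowel harmony: efezgafgut → afazgafgut.
Vowel deletion: no change.
So the correct form is afazgafgut, option (C).
(B) azafgafgut is wrong: it has the affixes in the wrong order.
(D) zafazgafgut is wrong: it uses genitive instead of dative for case.
(A) efezgafgut is wrong: it fails to apply the sound rule(s).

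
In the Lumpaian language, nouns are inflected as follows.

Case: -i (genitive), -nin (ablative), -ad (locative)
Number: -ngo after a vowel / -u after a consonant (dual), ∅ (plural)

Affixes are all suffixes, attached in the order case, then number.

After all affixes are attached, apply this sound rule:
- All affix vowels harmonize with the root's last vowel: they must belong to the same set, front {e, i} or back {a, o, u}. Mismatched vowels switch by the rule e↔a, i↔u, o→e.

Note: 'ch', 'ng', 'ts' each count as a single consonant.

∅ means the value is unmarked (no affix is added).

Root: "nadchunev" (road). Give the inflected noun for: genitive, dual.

nadchunevinge

Attach case genitive -i → nadchunevi.
Attach number dual -ngo (after vowel 'i') → nadchunevingo.
Apply vowel harmony: nadchunevingo → nadchunevinge.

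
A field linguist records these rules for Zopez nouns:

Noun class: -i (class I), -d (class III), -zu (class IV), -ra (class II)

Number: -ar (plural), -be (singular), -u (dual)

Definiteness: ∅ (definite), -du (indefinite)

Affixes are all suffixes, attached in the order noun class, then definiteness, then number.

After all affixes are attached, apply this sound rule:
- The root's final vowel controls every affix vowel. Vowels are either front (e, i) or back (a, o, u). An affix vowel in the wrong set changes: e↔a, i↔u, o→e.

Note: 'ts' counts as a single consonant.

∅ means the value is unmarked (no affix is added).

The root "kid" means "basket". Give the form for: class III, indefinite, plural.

kidddier

Attach noun class class III -d → kidd.
Attach definiteness indefinite -du → kidddu.
Attach number plural -ar → kiddduar.
Apply vowel harmony: kiddduar → kidddier.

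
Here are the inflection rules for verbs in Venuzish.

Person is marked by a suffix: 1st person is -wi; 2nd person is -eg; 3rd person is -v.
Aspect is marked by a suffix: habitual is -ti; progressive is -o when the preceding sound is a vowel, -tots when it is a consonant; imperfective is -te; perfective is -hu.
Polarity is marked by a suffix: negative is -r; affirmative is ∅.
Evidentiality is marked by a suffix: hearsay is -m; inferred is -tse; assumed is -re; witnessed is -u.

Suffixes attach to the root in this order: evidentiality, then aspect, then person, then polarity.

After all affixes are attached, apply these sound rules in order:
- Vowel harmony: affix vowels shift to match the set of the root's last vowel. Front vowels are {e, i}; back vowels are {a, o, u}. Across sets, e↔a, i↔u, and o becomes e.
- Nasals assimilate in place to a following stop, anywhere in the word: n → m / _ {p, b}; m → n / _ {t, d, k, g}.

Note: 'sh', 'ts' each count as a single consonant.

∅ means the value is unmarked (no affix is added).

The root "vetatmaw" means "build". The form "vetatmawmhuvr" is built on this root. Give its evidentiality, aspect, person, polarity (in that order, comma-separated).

Segment: vetatmaw-m-hu-v-r.
evidentiality: -m → hearsay.
aspect: -hu → perfective.
person: -v → 3rd person.
polarity: -r → negative.

hearsay, perfective, 3rd person, negative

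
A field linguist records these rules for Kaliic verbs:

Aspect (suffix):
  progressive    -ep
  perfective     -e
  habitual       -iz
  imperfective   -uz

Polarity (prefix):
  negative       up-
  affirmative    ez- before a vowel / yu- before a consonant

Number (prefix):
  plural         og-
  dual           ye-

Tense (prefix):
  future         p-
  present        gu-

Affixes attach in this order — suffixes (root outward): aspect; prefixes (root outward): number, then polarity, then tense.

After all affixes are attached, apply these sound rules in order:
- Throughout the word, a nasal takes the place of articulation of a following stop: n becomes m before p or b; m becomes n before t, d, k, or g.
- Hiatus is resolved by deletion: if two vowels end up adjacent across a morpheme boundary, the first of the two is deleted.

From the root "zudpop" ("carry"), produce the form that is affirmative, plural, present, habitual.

gezogzudpopiz

Attach number plural og- → ogzudpop.
Attach polarity affirmative ez- (before vowel 'o') → ezogzudpop.
Attach aspect habitual -iz → ezogzudpopiz.
Attach tense present gu- → guezogzudpopiz.
Nasal assimilation: no change.
Apply vowel deletion: guezogzudpopiz → gezogzudpopiz.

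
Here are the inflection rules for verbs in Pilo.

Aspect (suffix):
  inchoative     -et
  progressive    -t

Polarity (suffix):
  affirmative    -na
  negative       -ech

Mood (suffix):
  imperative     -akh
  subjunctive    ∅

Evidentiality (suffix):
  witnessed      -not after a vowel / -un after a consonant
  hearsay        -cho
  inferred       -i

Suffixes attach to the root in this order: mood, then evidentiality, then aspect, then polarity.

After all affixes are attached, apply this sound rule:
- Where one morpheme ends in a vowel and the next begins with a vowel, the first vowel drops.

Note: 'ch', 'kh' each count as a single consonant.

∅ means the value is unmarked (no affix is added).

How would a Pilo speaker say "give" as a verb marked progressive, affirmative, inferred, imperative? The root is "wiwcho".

wiwchakhitna

Attach mood imperative -akh → wiwchoakh.
Attach evidentiality inferred -i → wiwchoakhi.
Attach aspect progressive -t → wiwchoakhit.
Attach polarity affirmative -na → wiwchoakhitna.
Apply vowel deletion: wiwchoakhitna → wiwchakhitna.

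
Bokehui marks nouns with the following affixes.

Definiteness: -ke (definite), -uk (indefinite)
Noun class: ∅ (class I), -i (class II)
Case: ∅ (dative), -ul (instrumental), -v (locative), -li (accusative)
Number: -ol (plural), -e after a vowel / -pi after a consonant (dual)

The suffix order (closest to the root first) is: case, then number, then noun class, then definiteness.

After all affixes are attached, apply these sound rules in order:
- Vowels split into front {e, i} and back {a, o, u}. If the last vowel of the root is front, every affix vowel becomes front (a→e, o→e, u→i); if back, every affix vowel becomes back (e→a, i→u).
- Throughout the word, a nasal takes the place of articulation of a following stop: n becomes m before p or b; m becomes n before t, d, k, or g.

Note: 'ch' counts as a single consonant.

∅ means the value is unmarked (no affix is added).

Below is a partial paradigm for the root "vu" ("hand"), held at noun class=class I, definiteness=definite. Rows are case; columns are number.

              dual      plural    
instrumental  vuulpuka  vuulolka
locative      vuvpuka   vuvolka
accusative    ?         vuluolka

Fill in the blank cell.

Attach case accusative -li → vuli.
Attach number dual -e (after vowel 'i') → vulie.
noun class = class I: zero marking, form stays vulie.
Attach definiteness definite -ke → vulieke.
Apply vowel harmony: vulieke → vuluaka.
Nasal assimilation: no change.

vuluaka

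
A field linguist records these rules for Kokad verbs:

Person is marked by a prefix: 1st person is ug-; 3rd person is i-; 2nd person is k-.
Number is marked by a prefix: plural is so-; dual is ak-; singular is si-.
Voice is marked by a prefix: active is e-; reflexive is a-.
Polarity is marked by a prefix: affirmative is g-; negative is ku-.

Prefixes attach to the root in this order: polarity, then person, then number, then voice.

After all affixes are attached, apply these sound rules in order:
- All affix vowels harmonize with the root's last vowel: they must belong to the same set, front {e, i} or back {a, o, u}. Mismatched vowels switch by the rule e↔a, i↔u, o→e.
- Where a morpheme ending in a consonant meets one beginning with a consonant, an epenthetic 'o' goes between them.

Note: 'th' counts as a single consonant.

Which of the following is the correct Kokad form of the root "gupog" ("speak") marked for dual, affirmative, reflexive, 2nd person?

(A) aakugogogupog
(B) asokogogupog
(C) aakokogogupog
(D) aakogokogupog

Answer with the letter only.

C

Attach polarity affirmative g- → ggupog.
Attach person 2nd person k- → kggupog.
Attach number dual ak- → akkggupog.
Attach voice reflexive a- → aakkggupog.
Vowel harmony: no change.
Apply epenthesis: aakkggupog → aakokogogupog.
So the correct form is aakokogogupog, option (C).
(A) aakugogogupog is wrong: it uses 1st person instead of 2nd person for person.
(B) asokogogupog is wrong: it uses plural instead of dual for number.
(D) aakogokogupog is wrong: it has the affixes in the wrong order.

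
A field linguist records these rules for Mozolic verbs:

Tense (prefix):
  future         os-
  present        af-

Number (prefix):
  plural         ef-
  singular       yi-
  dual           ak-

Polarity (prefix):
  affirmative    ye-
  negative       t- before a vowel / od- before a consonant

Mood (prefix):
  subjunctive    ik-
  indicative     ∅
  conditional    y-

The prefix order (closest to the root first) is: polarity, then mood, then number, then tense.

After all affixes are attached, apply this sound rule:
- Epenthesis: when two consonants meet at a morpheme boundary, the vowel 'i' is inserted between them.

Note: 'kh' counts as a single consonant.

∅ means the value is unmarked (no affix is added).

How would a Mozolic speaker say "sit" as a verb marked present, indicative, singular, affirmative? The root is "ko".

Attach polarity affirmative ye- → yeko.
mood = indicative: zero marking, form stays yeko.
Attach number singular yi- → yiyeko.
Attach tense present af- → afyiyeko.
Apply epenthesis: afyiyeko → afiyiyeko.

afiyiyeko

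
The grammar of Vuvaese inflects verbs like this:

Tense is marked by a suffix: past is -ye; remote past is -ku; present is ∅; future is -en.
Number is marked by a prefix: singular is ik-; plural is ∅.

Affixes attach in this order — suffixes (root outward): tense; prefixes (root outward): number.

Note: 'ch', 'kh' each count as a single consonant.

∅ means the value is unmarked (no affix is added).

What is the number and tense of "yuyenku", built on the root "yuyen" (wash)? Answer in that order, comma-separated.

Segment: yuyen-ku.
number: ∅ → plural.
tense: -ku → remote past.

plural, remote past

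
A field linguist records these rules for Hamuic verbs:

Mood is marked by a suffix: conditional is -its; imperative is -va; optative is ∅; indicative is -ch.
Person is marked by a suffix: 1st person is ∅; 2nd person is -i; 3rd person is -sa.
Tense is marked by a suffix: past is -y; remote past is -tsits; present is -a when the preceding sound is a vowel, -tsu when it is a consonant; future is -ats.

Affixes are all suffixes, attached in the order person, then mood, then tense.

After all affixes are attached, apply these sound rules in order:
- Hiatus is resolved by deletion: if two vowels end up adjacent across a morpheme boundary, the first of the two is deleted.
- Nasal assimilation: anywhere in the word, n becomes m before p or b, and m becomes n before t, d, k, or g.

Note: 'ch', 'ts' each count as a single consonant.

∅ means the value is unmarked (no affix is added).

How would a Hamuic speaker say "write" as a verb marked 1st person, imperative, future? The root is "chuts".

person = 1st person: zero marking, form stays chuts.
Attach mood imperative -va → chutsva.
Attach tense future -ats → chutsvaats.
Apply vowel deletion: chutsvaats → chutsvats.
Nasal assimilation: no change.

chutsvats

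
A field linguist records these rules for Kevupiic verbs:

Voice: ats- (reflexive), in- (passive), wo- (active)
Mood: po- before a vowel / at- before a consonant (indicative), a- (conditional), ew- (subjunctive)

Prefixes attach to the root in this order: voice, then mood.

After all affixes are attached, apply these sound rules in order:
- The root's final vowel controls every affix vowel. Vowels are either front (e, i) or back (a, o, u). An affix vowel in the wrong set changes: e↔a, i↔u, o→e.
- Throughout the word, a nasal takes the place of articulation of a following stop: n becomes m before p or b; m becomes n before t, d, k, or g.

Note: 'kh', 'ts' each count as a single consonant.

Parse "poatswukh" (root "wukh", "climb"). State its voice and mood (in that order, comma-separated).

Segment: po-ats-wukh.
voice: ats- → reflexive.
mood: po/at- → indicative.

reflexive, indicative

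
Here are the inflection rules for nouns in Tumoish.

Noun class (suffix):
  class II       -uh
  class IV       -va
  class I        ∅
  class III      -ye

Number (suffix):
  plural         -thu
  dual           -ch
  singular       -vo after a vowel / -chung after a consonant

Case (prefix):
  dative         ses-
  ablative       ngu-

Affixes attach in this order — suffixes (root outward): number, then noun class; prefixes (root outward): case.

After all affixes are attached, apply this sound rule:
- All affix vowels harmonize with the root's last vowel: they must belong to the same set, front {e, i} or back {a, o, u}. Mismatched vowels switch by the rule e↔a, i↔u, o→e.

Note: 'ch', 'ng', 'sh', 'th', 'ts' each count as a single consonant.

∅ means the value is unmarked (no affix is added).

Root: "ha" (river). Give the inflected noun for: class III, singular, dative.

sashavoya

Attach number singular -vo (after vowel 'a') → havo.
Attach noun class class III -ye → havoye.
Attach case dative ses- → seshavoye.
Apply vowel harmony: seshavoye → sashavoya.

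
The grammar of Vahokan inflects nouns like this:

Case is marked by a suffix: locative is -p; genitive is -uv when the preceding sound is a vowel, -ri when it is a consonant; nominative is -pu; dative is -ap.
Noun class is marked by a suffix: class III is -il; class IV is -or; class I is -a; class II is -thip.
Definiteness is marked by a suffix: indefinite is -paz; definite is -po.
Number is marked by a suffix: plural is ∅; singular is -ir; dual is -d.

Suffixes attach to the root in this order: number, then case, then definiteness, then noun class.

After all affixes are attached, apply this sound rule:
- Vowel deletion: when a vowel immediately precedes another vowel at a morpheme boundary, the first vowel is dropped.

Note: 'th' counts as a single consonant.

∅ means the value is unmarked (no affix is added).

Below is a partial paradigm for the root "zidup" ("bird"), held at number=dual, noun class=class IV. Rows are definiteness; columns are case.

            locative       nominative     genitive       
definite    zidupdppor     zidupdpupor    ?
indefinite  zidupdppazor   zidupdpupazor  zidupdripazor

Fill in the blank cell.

zidupdripor

Attach number dual -d → zidupd.
Attach case genitive -ri (after consonant 'd') → zidupdri.
Attach definiteness definite -po → zidupdripo.
Attach noun class class IV -or → zidupdripoor.
Apply vowel deletion: zidupdripoor → zidupdripor.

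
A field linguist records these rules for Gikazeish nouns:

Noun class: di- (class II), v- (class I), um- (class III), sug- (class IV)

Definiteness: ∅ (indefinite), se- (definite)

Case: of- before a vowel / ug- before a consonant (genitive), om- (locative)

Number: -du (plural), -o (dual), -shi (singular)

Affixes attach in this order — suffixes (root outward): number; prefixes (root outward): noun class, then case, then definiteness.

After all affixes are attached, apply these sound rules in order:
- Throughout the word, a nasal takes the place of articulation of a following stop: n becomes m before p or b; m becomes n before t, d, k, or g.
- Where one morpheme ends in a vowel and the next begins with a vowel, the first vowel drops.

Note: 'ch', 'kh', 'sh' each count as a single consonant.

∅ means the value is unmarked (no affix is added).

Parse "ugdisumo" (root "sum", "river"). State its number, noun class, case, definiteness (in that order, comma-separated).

Segment: ug-di-sum-o.
number: -o → dual.
noun class: di- → class II.
case: of/ug- → genitive.
definiteness: ∅ → indefinite.

dual, class II, genitive, indefinite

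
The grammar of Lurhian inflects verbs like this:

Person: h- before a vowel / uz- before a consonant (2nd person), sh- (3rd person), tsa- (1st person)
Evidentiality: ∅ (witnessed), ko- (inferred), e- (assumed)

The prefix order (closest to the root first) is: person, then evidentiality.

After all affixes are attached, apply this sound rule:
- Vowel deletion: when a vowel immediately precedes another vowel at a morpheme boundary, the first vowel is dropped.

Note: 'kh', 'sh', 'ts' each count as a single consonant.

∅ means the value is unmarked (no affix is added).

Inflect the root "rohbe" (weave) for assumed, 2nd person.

Attach person 2nd person uz- (before consonant 'r') → uzrohbe.
Attach evidentiality assumed e- → euzrohbe.
Apply vowel deletion: euzrohbe → uzrohbe.

uzrohbe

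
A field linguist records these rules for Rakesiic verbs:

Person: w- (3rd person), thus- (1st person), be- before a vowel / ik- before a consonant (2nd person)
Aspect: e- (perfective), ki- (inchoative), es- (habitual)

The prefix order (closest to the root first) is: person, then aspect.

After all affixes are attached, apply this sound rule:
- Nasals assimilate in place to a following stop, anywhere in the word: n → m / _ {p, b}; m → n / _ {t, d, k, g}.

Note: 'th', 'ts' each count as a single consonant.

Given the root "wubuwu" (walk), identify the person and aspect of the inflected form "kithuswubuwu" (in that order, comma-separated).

Segment: ki-thus-wubuwu.
person: thus- → 1st person.
aspect: ki- → inchoative.

1st person, inchoative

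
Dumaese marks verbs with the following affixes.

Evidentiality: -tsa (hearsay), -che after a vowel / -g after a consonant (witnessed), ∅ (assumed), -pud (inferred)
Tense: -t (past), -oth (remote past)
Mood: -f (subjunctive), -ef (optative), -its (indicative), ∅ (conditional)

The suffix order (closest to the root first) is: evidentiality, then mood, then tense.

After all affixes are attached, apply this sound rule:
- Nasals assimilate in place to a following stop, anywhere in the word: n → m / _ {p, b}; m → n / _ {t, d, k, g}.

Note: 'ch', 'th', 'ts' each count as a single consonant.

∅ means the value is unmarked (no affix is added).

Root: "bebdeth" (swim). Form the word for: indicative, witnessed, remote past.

bebdethgitsoth

Attach evidentiality witnessed -g (after consonant 'th') → bebdethg.
Attach mood indicative -its → bebdethgits.
Attach tense remote past -oth → bebdethgitsoth.
Nasal assimilation: no change.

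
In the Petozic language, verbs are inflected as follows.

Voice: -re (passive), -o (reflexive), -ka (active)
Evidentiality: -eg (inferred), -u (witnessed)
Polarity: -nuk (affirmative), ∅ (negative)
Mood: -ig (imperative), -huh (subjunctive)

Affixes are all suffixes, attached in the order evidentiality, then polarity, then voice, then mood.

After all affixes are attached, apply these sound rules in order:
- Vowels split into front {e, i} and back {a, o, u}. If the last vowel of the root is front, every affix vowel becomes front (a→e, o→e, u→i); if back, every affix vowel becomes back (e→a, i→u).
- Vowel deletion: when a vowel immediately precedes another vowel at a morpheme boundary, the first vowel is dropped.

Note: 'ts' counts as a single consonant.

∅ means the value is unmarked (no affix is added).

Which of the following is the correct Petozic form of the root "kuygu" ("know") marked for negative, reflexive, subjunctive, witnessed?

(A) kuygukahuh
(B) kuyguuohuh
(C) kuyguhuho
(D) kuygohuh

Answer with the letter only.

Attach evidentiality witnessed -u → kuyguu.
polarity = negative: zero marking, form stays kuyguu.
Attach voice reflexive -o → kuyguuo.
Attach mood subjunctive -huh → kuyguuohuh.
Vowel harmony: no change.
Apply vowel deletion: kuyguuohuh → kuygohuh.
So the correct form is kuygohuh, option (D).
(C) kuyguhuho is wrong: it has the affixes in the wrong order.
(B) kuyguuohuh is wrong: it fails to apply the sound rule(s).
(A) kuygukahuh is wrong: it uses active instead of reflexive for voice.

D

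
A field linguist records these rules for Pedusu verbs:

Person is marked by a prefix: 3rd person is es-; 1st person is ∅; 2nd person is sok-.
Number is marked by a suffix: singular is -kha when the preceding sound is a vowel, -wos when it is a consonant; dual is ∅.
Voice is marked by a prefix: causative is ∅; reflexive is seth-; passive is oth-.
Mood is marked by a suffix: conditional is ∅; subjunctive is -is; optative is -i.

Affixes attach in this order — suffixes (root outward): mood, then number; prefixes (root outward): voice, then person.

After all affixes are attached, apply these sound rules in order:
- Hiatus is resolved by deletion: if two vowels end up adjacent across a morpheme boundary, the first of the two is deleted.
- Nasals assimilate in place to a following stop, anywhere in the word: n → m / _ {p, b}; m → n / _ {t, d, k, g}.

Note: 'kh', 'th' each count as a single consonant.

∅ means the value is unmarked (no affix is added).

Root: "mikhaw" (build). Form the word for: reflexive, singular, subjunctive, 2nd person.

Attach mood subjunctive -is → mikhawis.
Attach number singular -wos (after consonant 's') → mikhawiswos.
Attach voice reflexive seth- → sethmikhawiswos.
Attach person 2nd person sok- → soksethmikhawiswos.
Vowel deletion: no change.
Nasal assimilation: no change.

soksethmikhawiswos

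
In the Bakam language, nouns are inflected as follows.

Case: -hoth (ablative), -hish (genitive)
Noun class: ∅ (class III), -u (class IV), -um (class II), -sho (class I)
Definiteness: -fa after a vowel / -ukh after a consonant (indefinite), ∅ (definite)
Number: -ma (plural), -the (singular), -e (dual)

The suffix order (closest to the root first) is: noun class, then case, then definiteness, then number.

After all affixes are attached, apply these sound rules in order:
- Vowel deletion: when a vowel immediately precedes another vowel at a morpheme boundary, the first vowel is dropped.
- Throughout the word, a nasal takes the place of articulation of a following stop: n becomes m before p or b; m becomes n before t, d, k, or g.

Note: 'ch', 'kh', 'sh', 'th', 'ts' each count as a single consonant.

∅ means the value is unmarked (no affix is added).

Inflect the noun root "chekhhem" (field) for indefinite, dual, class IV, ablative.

Attach noun class class IV -u → chekhhemu.
Attach case ablative -hoth → chekhhemuhoth.
Attach definiteness indefinite -ukh (after consonant 'th') → chekhhemuhothukh.
Attach number dual -e → chekhhemuhothukhe.
Vowel deletion: no change.
Nasal assimilation: no change.

chekhhemuhothukhe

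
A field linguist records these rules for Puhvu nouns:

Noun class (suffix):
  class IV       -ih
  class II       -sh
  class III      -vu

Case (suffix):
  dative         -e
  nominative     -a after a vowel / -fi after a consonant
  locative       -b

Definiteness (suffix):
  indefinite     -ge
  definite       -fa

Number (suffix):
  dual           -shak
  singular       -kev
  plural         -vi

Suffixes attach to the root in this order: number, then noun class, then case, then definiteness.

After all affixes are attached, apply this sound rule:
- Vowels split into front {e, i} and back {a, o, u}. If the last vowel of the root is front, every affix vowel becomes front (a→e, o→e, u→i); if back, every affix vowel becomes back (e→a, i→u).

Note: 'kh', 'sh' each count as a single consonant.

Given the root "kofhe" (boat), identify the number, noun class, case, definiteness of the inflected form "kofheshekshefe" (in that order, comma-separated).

Segment: kofhe-shak-sh-e-fa.
number: -shak → dual.
noun class: -sh → class II.
case: -e → dative.
definiteness: -fa → definite.

dual, class II, dative, definite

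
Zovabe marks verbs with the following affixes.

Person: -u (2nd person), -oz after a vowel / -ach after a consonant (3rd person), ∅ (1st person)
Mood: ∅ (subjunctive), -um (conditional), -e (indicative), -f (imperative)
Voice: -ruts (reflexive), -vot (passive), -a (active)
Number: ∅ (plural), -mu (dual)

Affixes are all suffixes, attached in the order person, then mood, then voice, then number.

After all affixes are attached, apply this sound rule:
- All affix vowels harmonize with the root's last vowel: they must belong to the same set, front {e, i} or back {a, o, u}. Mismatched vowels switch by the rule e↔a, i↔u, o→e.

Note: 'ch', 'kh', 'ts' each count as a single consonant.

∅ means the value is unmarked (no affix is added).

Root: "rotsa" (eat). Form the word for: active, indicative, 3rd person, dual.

Attach person 3rd person -oz (after vowel 'a') → rotsaoz.
Attach mood indicative -e → rotsaoze.
Attach voice active -a → rotsaozea.
Attach number dual -mu → rotsaozeamu.
Apply vowel harmony: rotsaozeamu → rotsaozaamu.

rotsaozaamu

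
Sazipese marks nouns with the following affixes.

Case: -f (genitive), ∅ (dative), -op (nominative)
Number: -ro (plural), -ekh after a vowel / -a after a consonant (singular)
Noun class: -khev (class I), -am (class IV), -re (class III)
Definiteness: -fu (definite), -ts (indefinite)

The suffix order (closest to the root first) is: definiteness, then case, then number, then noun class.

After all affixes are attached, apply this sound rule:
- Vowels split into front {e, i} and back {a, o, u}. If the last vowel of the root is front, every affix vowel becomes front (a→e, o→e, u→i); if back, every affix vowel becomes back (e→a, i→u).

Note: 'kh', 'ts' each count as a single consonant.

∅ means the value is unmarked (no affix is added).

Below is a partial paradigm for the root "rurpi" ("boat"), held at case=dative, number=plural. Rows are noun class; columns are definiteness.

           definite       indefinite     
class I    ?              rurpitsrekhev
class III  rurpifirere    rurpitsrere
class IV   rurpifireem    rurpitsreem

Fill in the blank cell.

Attach definiteness definite -fu → rurpifu.
case = dative: zero marking, form stays rurpifu.
Attach number plural -ro → rurpifuro.
Attach noun class class I -khev → rurpifurokhev.
Apply vowel harmony: rurpifurokhev → rurpifirekhev.

rurpifirekhev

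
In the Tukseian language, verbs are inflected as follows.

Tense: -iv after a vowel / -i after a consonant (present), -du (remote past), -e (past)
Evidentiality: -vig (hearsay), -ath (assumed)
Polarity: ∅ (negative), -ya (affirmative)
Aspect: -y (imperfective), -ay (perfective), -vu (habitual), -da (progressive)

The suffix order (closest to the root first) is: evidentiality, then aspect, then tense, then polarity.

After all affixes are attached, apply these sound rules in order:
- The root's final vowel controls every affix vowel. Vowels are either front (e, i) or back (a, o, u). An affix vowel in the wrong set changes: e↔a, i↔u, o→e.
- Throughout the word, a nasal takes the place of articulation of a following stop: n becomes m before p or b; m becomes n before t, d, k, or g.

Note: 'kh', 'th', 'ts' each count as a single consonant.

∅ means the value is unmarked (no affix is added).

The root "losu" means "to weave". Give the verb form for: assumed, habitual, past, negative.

Attach evidentiality assumed -ath → losuath.
Attach aspect habitual -vu → losuathvu.
Attach tense past -e → losuathvue.
polarity = negative: zero marking, form stays losuathvue.
Apply vowel harmony: losuathvue → losuathvua.
Nasal assimilation: no change.

losuathvua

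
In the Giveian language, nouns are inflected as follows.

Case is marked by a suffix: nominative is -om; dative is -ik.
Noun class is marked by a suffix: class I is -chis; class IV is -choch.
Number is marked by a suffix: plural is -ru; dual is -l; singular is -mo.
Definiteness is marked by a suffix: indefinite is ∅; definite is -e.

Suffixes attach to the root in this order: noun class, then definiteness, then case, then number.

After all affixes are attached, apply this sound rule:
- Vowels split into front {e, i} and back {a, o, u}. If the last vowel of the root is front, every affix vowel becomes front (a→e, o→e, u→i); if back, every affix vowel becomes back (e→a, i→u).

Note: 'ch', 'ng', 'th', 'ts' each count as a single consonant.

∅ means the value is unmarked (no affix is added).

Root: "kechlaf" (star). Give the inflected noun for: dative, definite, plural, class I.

kechlafchusaukru

Attach noun class class I -chis → kechlafchis.
Attach definiteness definite -e → kechlafchise.
Attach case dative -ik → kechlafchiseik.
Attach number plural -ru → kechlafchiseikru.
Apply vowel harmony: kechlafchiseikru → kechlafchusaukru.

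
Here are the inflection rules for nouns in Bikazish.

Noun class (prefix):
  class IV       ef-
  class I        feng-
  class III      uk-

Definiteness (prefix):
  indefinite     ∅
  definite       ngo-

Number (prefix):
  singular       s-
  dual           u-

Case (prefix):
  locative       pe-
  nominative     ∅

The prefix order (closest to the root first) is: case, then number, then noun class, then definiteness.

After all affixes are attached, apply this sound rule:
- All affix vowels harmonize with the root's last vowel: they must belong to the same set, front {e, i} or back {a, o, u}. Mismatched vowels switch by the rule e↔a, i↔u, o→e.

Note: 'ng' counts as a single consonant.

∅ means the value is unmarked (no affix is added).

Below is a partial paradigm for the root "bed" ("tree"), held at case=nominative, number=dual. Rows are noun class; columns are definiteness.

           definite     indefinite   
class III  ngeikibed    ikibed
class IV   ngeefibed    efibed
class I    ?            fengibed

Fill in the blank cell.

case = nominative: zero marking, form stays bed.
Attach number dual u- → ubed.
Attach noun class class I feng- → fengubed.
Attach definiteness definite ngo- → ngofengubed.
Apply vowel harmony: ngofengubed → ngefengibed.

ngefengibed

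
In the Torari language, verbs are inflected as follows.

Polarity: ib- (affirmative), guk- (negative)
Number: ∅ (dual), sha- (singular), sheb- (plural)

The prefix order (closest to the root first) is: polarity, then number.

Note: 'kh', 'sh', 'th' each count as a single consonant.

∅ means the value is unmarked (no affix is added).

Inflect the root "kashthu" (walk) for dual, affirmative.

ibkashthu

Attach polarity affirmative ib- → ibkashthu.
number = dual: zero marking, form stays ibkashthu.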